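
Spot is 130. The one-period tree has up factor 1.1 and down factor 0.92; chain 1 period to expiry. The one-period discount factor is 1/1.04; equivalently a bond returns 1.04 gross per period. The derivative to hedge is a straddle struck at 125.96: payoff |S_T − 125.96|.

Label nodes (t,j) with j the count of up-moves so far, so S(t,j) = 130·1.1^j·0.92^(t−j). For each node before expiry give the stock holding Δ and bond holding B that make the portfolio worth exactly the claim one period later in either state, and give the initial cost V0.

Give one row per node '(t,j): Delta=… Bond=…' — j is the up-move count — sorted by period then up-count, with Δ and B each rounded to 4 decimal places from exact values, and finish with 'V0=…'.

No-arbitrage ⇒ martingale measure with p* = (R−d)/(u−d) = 0.6667.
At expiry t=1: V(1,0)=6.3600, V(1,1)=17.0400
  t=0,j=0: stock 130.0000 → up 143.0000 (V=17.0400), down 119.6000 (V=6.3600). Price 12.9615; hedge Δ=0.4564, bond B=-46.3718.
Self-financing check: at every node Δ·S+B equals the discounted successor values.

(0,0): Delta=0.4564 Bond=-46.3718
V0=12.9615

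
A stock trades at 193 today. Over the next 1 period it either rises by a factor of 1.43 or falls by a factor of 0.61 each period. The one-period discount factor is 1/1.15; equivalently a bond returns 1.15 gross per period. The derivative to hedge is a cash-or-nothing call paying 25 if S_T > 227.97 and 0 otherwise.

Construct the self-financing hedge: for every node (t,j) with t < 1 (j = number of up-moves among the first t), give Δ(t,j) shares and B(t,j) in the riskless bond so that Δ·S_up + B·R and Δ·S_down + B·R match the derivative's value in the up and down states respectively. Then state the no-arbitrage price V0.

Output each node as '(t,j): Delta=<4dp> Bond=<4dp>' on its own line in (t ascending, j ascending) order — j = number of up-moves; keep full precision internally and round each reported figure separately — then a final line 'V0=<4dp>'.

No-arbitrage ⇒ martingale measure with p* = (R−d)/(u−d) = 0.6585.
Terminal payoffs: V(1,0)=0.0000, V(1,1)=25.0000
Node (0,0) S=193.0000: V=(p*·25.0000+(1−p*)·0.0000)/1.15=14.3160; Δ=(25.0000−0.0000)/(275.9900−117.7300)=0.1580; B=V−Δ·S=-16.1718
Check: Δ(0,0)·S0 + B(0,0) = 14.3160 = V0.

(0,0): Delta=0.1580 Bond=-16.1718
V0=14.3160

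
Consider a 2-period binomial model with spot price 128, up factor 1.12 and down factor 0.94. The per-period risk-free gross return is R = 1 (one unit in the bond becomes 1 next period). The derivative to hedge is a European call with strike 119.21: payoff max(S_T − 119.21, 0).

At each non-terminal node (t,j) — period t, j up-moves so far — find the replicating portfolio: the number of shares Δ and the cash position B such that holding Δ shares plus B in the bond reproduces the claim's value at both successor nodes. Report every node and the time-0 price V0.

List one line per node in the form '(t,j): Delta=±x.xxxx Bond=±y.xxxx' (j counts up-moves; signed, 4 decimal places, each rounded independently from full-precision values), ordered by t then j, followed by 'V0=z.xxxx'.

(0,0): Delta=0.8232 Bond=-93.8681
(1,0): Delta=0.7179 Bond=-81.1972
(1,1): Delta=1.0000 Bond=-119.2100
V0=11.5052

Since d<R<u, set p* = (R−d)/(u−d) = 0.3333; price each node as the discounted p*-expectation of its children.
Terminal payoffs: V(2,0)=0.0000, V(2,1)=15.5484, V(2,2)=41.3532
(1,0): S=120.3200. Δ = (V_up−V_dn)/(S_up−S_dn) = (15.5484−0.0000)/(134.7584−113.1008) = 0.7179. V = [p*·15.5484 + (1−p*)·0.0000]/1 = 5.1828. B = V − Δ·S = -81.1972.
(1,1): S=143.3600. Δ = (V_up−V_dn)/(S_up−S_dn) = (41.3532−15.5484)/(160.5632−134.7584) = 1.0000. V = [p*·41.3532 + (1−p*)·15.5484]/1 = 24.1500. B = V − Δ·S = -119.2100.
(0,0): S=128.0000. Δ = (V_up−V_dn)/(S_up−S_dn) = (24.1500−5.1828)/(143.3600−120.3200) = 0.8232. V = [p*·24.1500 + (1−p*)·5.1828]/1 = 11.5052. B = V − Δ·S = -93.8681.
Root portfolio cost Δ·128+B reproduces V0=11.5052.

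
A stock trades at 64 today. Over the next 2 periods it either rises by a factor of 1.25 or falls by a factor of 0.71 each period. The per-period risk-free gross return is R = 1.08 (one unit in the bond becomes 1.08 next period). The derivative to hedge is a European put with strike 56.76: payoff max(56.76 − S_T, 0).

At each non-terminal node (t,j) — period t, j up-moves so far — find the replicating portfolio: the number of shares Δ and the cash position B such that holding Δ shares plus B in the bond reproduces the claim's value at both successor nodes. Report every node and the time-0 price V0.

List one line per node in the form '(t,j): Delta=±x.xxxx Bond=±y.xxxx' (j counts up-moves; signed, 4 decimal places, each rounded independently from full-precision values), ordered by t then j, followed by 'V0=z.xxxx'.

(0,0): Delta=-0.2066 Bond=15.3055
(1,0): Delta=-0.9984 Bond=52.5069
(1,1): Delta=0.0000 Bond=0.0000
V0=2.0815

Since d<R<u, set p* = (R−d)/(u−d) = 0.6852; price each node as the discounted p*-expectation of its children.
At expiry t=2: V(2,0)=24.4976, V(2,1)=0.0000, V(2,2)=0.0000
  t=1,j=0: stock 45.4400 → up 56.8000 (V=0.0000), down 32.2624 (V=24.4976). Price 7.1409; hedge Δ=-0.9984, bond B=52.5069.
  t=1,j=1: stock 80.0000 → up 100.0000 (V=0.0000), down 56.8000 (V=0.0000). Price 0.0000; hedge Δ=0.0000, bond B=0.0000.
  t=0,j=0: stock 64.0000 → up 80.0000 (V=0.0000), down 45.4400 (V=7.1409). Price 2.0815; hedge Δ=-0.2066, bond B=15.3055.
Root portfolio cost Δ·64+B reproduces V0=2.0815.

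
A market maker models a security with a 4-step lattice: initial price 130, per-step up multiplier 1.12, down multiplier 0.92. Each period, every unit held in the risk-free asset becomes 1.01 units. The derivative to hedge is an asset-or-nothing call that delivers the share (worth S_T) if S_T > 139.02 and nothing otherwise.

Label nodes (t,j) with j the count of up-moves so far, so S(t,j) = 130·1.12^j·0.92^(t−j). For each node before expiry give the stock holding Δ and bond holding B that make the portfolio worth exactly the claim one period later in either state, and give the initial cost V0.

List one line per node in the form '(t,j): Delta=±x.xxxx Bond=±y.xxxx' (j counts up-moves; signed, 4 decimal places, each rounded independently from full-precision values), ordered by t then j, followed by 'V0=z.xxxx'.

(0,0): Delta=2.2201 Bond=-248.1799
(1,0): Delta=1.3945 Bond=-151.9162
(1,1): Delta=3.0490 Bond=-371.3506
(2,0): Delta=0.0000 Bond=0.0000
(2,1): Delta=2.7945 Bond=-340.9674
(2,2): Delta=3.3046 Bond=-416.7379
(3,0): Delta=0.0000 Bond=0.0000
(3,1): Delta=0.0000 Bond=0.0000
(3,2): Delta=5.6000 Bond=-765.2824
(3,3): Delta=1.0000 Bond=0.0000
V0=40.4321

No-arbitrage ⇒ martingale measure with p* = (R−d)/(u−d) = 0.4500.
Payoff layer (t=4): V(4,0)=0.0000, V(4,1)=0.0000, V(4,2)=0.0000, V(4,3)=168.0294, V(4,4)=204.5575
  t=3,j=0: stock 101.2294 → up 113.3770 (V=0.0000), down 93.1311 (V=0.0000). Price 0.0000; hedge Δ=0.0000, bond B=0.0000.
  t=3,j=1: stock 123.2358 → up 138.0241 (V=0.0000), down 113.3770 (V=0.0000). Price 0.0000; hedge Δ=0.0000, bond B=0.0000.
  t=3,j=2: stock 150.0262 → up 168.0294 (V=168.0294), down 138.0241 (V=0.0000). Price 74.8646; hedge Δ=5.6000, bond B=-765.2824.
  t=3,j=3: stock 182.6406 → up 204.5575 (V=204.5575), down 168.0294 (V=168.0294). Price 182.6406; hedge Δ=1.0000, bond B=0.0000.
  t=2,j=0: stock 110.0320 → up 123.2358 (V=0.0000), down 101.2294 (V=0.0000). Price 0.0000; hedge Δ=0.0000, bond B=0.0000.
  t=2,j=1: stock 133.9520 → up 150.0262 (V=74.8646), down 123.2358 (V=0.0000). Price 33.3555; hedge Δ=2.7945, bond B=-340.9674.
  t=2,j=2: stock 163.0720 → up 182.6406 (V=182.6406), down 150.0262 (V=74.8646). Price 122.1424; hedge Δ=3.3046, bond B=-416.7379.
  t=1,j=0: stock 119.6000 → up 133.9520 (V=33.3555), down 110.0320 (V=0.0000). Price 14.8614; hedge Δ=1.3945, bond B=-151.9162.
  t=1,j=1: stock 145.6000 → up 163.0720 (V=122.1424), down 133.9520 (V=33.3555). Price 72.5838; hedge Δ=3.0490, bond B=-371.3506.
  t=0,j=0: stock 130.0000 → up 145.6000 (V=72.5838), down 119.6000 (V=14.8614). Price 40.4321; hedge Δ=2.2201, bond B=-248.1799.
Self-financing check: at every node Δ·S+B equals the discounted successor values.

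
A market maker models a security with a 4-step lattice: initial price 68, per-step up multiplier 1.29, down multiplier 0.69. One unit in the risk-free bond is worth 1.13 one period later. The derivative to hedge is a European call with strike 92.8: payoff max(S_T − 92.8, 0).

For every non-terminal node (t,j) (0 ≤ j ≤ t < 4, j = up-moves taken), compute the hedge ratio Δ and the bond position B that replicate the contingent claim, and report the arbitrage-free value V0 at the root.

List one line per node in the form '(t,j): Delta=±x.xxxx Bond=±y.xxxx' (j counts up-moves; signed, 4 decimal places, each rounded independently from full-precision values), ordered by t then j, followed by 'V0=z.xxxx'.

Risk-neutral probability p* = (R−d)/(u−d) = (1.13−0.69)/(1.29−0.69) = 0.7333.
At expiry t=4: V(4,0)=0.0000, V(4,1)=0.0000, V(4,2)=0.0000, V(4,3)=7.9226, V(4,4)=95.5076
  t=3,j=0: stock 22.3386 → up 28.8168 (V=0.0000), down 15.4136 (V=0.0000). Price 0.0000; hedge Δ=0.0000, bond B=0.0000.
  t=3,j=1: stock 41.7635 → up 53.8749 (V=0.0000), down 28.8168 (V=0.0000). Price 0.0000; hedge Δ=0.0000, bond B=0.0000.
  t=3,j=2: stock 78.0796 → up 100.7226 (V=7.9226), down 53.8749 (V=0.0000). Price 5.1415; hedge Δ=0.1691, bond B=-8.0629.
  t=3,j=3: stock 145.9749 → up 188.3076 (V=95.5076), down 100.7226 (V=7.9226). Price 63.8510; hedge Δ=1.0000, bond B=-82.1239.
  t=2,j=0: stock 32.3748 → up 41.7635 (V=0.0000), down 22.3386 (V=0.0000). Price 0.0000; hedge Δ=0.0000, bond B=0.0000.
  t=2,j=1: stock 60.5268 → up 78.0796 (V=5.1415), down 41.7635 (V=0.0000). Price 3.3367; hedge Δ=0.1416, bond B=-5.2325.
  t=2,j=2: stock 113.1588 → up 145.9749 (V=63.8510), down 78.0796 (V=5.1415). Price 42.6505; hedge Δ=0.8647, bond B=-55.1985.
  t=1,j=0: stock 46.9200 → up 60.5268 (V=3.3367), down 32.3748 (V=0.0000). Price 2.1654; hedge Δ=0.1185, bond B=-3.3958.
  t=1,j=1: stock 87.7200 → up 113.1588 (V=42.6505), down 60.5268 (V=3.3367). Price 28.4662; hedge Δ=0.7470, bond B=-37.0568.
  t=0,j=0: stock 68.0000 → up 87.7200 (V=28.4662), down 46.9200 (V=2.1654). Price 18.9847; hedge Δ=0.6446, bond B=-24.8500.
Self-financing check: at every node Δ·S+B equals the discounted successor values.

(0,0): Delta=0.6446 Bond=-24.8500
(1,0): Delta=0.1185 Bond=-3.3958
(1,1): Delta=0.7470 Bond=-37.0568
(2,0): Delta=0.0000 Bond=0.0000
(2,1): Delta=0.1416 Bond=-5.2325
(2,2): Delta=0.8647 Bond=-55.1985
(3,0): Delta=0.0000 Bond=0.0000
(3,1): Delta=0.0000 Bond=0.0000
(3,2): Delta=0.1691 Bond=-8.0629
(3,3): Delta=1.0000 Bond=-82.1239
V0=18.9847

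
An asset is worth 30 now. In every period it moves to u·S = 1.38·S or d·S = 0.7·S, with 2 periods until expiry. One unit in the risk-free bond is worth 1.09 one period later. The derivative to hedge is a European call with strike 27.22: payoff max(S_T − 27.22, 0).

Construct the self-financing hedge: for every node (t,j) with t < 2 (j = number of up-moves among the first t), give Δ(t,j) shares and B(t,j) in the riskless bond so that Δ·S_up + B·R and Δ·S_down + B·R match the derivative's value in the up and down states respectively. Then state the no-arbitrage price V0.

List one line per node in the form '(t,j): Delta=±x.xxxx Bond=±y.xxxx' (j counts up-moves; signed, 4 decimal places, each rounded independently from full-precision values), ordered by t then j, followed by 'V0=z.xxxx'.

(0,0): Delta=0.7599 Bond=-13.7902
(1,0): Delta=0.1232 Bond=-1.6622
(1,1): Delta=1.0000 Bond=-24.9725
V0=9.0061

The replicating-portfolio and risk-neutral prices coincide; use p* = (1.09−0.7)/(1.38−0.7) = 0.5735 for the latter.
At expiry t=2: V(2,0)=0.0000, V(2,1)=1.7600, V(2,2)=29.9120
Node (1,0) S=21.0000: V=(p*·1.7600+(1−p*)·0.0000)/1.09=0.9261; Δ=(1.7600−0.0000)/(28.9800−14.7000)=0.1232; B=V−Δ·S=-1.6622
Node (1,1) S=41.4000: V=(p*·29.9120+(1−p*)·1.7600)/1.09=16.4275; Δ=(29.9120−1.7600)/(57.1320−28.9800)=1.0000; B=V−Δ·S=-24.9725
Node (0,0) S=30.0000: V=(p*·16.4275+(1−p*)·0.9261)/1.09=9.0061; Δ=(16.4275−0.9261)/(41.4000−21.0000)=0.7599; B=V−Δ·S=-13.7902
Self-financing check: at every node Δ·S+B equals the discounted successor values.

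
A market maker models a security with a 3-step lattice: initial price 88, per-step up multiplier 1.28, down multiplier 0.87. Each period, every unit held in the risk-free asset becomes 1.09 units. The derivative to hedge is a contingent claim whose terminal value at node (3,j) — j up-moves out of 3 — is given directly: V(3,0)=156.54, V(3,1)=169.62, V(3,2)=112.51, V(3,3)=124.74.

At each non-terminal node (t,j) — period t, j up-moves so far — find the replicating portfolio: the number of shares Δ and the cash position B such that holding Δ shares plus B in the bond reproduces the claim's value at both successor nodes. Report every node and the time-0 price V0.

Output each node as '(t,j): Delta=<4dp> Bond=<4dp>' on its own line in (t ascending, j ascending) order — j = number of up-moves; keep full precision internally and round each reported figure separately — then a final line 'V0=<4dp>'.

Risk-neutral probability p* = (R−d)/(u−d) = (1.09−0.87)/(1.28−0.87) = 0.5366.
Terminal values V(3,·): V(3,0)=156.5400, V(3,1)=169.6200, V(3,2)=112.5100, V(3,3)=124.7400
  t=2,j=0: stock 66.6072 → up 85.2572 (V=169.6200), down 57.9483 (V=156.5400). Price 150.0537; hedge Δ=0.4790, bond B=118.1513.
  t=2,j=1: stock 97.9968 → up 125.4359 (V=112.5100), down 85.2572 (V=169.6200). Price 127.5006; hedge Δ=-1.4214, bond B=266.7932.
  t=2,j=2: stock 144.1792 → up 184.5494 (V=124.7400), down 125.4359 (V=112.5100). Price 109.2408; hedge Δ=0.2069, bond B=79.4115.
  t=1,j=0: stock 76.5600 → up 97.9968 (V=127.5006), down 66.6072 (V=150.0537). Price 126.5615; hedge Δ=-0.7185, bond B=181.5692.
  t=1,j=1: stock 112.6400 → up 144.1792 (V=109.2408), down 97.9968 (V=127.5006). Price 107.9841; hedge Δ=-0.3954, bond B=152.5201.
  t=0,j=0: stock 88.0000 → up 112.6400 (V=107.9841), down 76.5600 (V=126.5615). Price 106.9662; hedge Δ=-0.5149, bond B=152.2769.
Self-financing check: at every node Δ·S+B equals the discounted successor values.

(0,0): Delta=-0.5149 Bond=152.2769
(1,0): Delta=-0.7185 Bond=181.5692
(1,1): Delta=-0.3954 Bond=152.5201
(2,0): Delta=0.4790 Bond=118.1513
(2,1): Delta=-1.4214 Bond=266.7932
(2,2): Delta=0.2069 Bond=79.4115
V0=106.9662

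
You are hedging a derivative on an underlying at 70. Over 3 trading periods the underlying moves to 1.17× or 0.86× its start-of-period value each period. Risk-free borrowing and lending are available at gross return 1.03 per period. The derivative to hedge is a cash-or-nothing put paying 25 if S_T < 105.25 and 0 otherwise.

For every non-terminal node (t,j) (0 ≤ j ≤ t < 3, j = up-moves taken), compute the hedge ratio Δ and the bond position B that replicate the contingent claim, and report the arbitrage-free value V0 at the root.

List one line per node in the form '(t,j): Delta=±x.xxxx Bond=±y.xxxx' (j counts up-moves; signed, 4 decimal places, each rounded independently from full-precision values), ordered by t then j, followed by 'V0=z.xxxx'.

(0,0): Delta=-0.3266 Bond=41.9656
(1,0): Delta=0.0000 Bond=23.5649
(1,1): Delta=-0.5243 Bond=59.4149
(2,0): Delta=0.0000 Bond=24.2718
(2,1): Delta=0.0000 Bond=24.2718
(2,2): Delta=-0.8416 Bond=91.6066
V0=19.1055

Since d<R<u, set p* = (R−d)/(u−d) = 0.5484; price each node as the discounted p*-expectation of its children.
Payoff layer (t=3): V(3,0)=25.0000, V(3,1)=25.0000, V(3,2)=25.0000, V(3,3)=0.0000
  t=2,j=0: stock 51.7720 → up 60.5732 (V=25.0000), down 44.5239 (V=25.0000). Price 24.2718; hedge Δ=0.0000, bond B=24.2718.
  t=2,j=1: stock 70.4340 → up 82.4078 (V=25.0000), down 60.5732 (V=25.0000). Price 24.2718; hedge Δ=0.0000, bond B=24.2718.
  t=2,j=2: stock 95.8230 → up 112.1129 (V=0.0000), down 82.4078 (V=25.0000). Price 10.9615; hedge Δ=-0.8416, bond B=91.6066.
  t=1,j=0: stock 60.2000 → up 70.4340 (V=24.2718), down 51.7720 (V=24.2718). Price 23.5649; hedge Δ=0.0000, bond B=23.5649.
  t=1,j=1: stock 81.9000 → up 95.8230 (V=10.9615), down 70.4340 (V=24.2718). Price 16.4783; hedge Δ=-0.5243, bond B=59.4149.
  t=0,j=0: stock 70.0000 → up 81.9000 (V=16.4783), down 60.2000 (V=23.5649). Price 19.1055; hedge Δ=-0.3266, bond B=41.9656.
Root portfolio cost Δ·70+B reproduces V0=19.1055.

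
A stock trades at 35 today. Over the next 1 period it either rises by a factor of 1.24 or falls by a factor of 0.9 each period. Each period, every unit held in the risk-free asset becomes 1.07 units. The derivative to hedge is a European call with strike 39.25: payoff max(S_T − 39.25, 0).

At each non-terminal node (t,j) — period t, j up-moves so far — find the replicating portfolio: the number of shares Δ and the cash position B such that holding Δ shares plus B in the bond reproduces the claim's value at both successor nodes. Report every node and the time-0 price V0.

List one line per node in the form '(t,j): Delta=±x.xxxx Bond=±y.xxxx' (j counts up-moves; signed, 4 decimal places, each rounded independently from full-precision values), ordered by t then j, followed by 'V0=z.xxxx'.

Risk-neutral probability p* = (R−d)/(u−d) = (1.07−0.9)/(1.24−0.9) = 0.5000.
Terminal values V(1,·): V(1,0)=0.0000, V(1,1)=4.1500
(0,0): S=35.0000. Δ = (V_up−V_dn)/(S_up−S_dn) = (4.1500−0.0000)/(43.4000−31.5000) = 0.3487. V = [p*·4.1500 + (1−p*)·0.0000]/1.07 = 1.9393. B = V − Δ·S = -10.2666.
Root portfolio cost Δ·35+B reproduces V0=1.9393.

(0,0): Delta=0.3487 Bond=-10.2666
V0=1.9393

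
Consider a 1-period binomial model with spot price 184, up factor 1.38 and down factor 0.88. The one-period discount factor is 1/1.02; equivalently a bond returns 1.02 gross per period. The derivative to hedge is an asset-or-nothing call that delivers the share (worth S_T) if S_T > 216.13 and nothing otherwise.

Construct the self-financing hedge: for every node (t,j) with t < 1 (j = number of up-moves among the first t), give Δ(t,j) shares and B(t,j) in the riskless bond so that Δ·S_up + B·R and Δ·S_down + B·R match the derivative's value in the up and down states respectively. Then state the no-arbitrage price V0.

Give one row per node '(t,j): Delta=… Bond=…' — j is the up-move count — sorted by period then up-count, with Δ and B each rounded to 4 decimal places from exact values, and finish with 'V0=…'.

(0,0): Delta=2.7600 Bond=-438.1365
V0=69.7035

Since d<R<u, set p* = (R−d)/(u−d) = 0.2800; price each node as the discounted p*-expectation of its children.
Terminal payoffs: V(1,0)=0.0000, V(1,1)=253.9200
  t=0,j=0: stock 184.0000 → up 253.9200 (V=253.9200), down 161.9200 (V=0.0000). Price 69.7035; hedge Δ=2.7600, bond B=-438.1365.
Each (Δ,B) replicates both successor values, so the strategy is self-financing and V0 is arbitrage-free.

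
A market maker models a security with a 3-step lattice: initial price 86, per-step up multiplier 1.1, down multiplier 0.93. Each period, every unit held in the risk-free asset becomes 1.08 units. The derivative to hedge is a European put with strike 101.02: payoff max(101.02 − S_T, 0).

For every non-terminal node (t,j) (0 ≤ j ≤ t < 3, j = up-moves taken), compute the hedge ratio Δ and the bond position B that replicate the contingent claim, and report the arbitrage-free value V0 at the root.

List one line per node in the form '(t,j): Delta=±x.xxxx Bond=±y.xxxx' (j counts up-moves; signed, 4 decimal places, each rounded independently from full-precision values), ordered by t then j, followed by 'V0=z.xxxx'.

(0,0): Delta=-0.3861 Bond=34.7318
(1,0): Delta=-1.0000 Bond=86.6084
(1,1): Delta=-0.3169 Bond=30.9639
(2,0): Delta=-1.0000 Bond=93.5370
(2,1): Delta=-1.0000 Bond=93.5370
(2,2): Delta=-0.2399 Bond=25.4282
V0=1.5254

Risk-neutral probability p* = (R−d)/(u−d) = (1.08−0.93)/(1.1−0.93) = 0.8824.
Payoff layer (t=3): V(3,0)=31.8453, V(3,1)=19.2005, V(3,2)=4.2442, V(3,3)=0.0000
Node (2,0) S=74.3814: V=(p*·19.2005+(1−p*)·31.8453)/1.08=19.1556; Δ=(19.2005−31.8453)/(81.8195−69.1747)=-1.0000; B=V−Δ·S=93.5370
Node (2,1) S=87.9780: V=(p*·4.2442+(1−p*)·19.2005)/1.08=5.5590; Δ=(4.2442−19.2005)/(96.7758−81.8195)=-1.0000; B=V−Δ·S=93.5370
Node (2,2) S=104.0600: V=(p*·0.0000+(1−p*)·4.2442)/1.08=0.4623; Δ=(0.0000−4.2442)/(114.4660−96.7758)=-0.2399; B=V−Δ·S=25.4282
Node (1,0) S=79.9800: V=(p*·5.5590+(1−p*)·19.1556)/1.08=6.6284; Δ=(5.5590−19.1556)/(87.9780−74.3814)=-1.0000; B=V−Δ·S=86.6084
Node (1,1) S=94.6000: V=(p*·0.4623+(1−p*)·5.5590)/1.08=0.9833; Δ=(0.4623−5.5590)/(104.0600−87.9780)=-0.3169; B=V−Δ·S=30.9639
Node (0,0) S=86.0000: V=(p*·0.9833+(1−p*)·6.6284)/1.08=1.5254; Δ=(0.9833−6.6284)/(94.6000−79.9800)=-0.3861; B=V−Δ·S=34.7318
Check: Δ(0,0)·S0 + B(0,0) = 1.5254 = V0.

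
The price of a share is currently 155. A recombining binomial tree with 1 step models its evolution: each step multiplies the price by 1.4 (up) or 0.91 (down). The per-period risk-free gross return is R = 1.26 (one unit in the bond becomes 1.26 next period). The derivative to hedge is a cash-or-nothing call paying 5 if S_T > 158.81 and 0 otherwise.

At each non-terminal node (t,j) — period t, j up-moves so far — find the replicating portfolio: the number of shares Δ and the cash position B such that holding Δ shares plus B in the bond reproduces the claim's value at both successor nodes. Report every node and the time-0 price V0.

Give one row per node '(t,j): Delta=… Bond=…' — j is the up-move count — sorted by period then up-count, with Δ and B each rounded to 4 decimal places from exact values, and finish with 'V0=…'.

(0,0): Delta=0.0658 Bond=-7.3696
V0=2.8345

No-arbitrage ⇒ martingale measure with p* = (R−d)/(u−d) = 0.7143.
Terminal values V(1,·): V(1,0)=0.0000, V(1,1)=5.0000
  t=0,j=0: stock 155.0000 → up 217.0000 (V=5.0000), down 141.0500 (V=0.0000). Price 2.8345; hedge Δ=0.0658, bond B=-7.3696.
Root portfolio cost Δ·155+B reproduces V0=2.8345.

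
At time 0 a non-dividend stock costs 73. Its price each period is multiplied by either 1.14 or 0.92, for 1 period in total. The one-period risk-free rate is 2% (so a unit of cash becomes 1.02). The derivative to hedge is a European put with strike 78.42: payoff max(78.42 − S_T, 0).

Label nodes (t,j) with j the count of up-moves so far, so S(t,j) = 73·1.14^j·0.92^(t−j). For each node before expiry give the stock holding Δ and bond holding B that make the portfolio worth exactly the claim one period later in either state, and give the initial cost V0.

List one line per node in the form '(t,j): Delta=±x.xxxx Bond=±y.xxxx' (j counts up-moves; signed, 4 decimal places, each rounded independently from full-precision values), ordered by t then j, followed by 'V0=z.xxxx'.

No-arbitrage ⇒ martingale measure with p* = (R−d)/(u−d) = 0.4545.
At expiry t=1: V(1,0)=11.2600, V(1,1)=0.0000
Node (0,0) S=73.0000: V=(p*·0.0000+(1−p*)·11.2600)/1.02=6.0214; Δ=(0.0000−11.2600)/(83.2200−67.1600)=-0.7011; B=V−Δ·S=57.2032
The time-0 hedge costs 6.0214, which is the no-arbitrage price.

(0,0): Delta=-0.7011 Bond=57.2032
V0=6.0214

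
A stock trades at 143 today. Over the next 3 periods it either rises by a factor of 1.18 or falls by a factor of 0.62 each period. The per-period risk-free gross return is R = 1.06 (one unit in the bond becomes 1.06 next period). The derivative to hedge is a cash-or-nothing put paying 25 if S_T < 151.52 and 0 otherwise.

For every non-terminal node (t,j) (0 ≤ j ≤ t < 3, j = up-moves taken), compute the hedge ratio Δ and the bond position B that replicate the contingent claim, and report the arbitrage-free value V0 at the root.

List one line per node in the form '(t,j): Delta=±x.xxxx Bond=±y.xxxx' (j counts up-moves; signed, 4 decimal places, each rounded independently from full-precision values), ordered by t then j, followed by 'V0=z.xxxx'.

(0,0): Delta=-0.1715 Bond=35.3373
(1,0): Delta=0.0000 Bond=22.2499
(1,1): Delta=-0.1961 Bond=41.6051
(2,0): Delta=0.0000 Bond=23.5849
(2,1): Delta=0.0000 Bond=23.5849
(2,2): Delta=-0.2242 Bond=49.6968
V0=10.8089

No-arbitrage ⇒ martingale measure with p* = (R−d)/(u−d) = 0.7857.
Terminal values V(3,·): V(3,0)=25.0000, V(3,1)=25.0000, V(3,2)=25.0000, V(3,3)=0.0000
(2,0): S=54.9692. Δ = (V_up−V_dn)/(S_up−S_dn) = (25.0000−25.0000)/(64.8637−34.0809) = 0.0000. V = [p*·25.0000 + (1−p*)·25.0000]/1.06 = 23.5849. B = V − Δ·S = 23.5849.
(2,1): S=104.6188. Δ = (V_up−V_dn)/(S_up−S_dn) = (25.0000−25.0000)/(123.4502−64.8637) = 0.0000. V = [p*·25.0000 + (1−p*)·25.0000]/1.06 = 23.5849. B = V − Δ·S = 23.5849.
(2,2): S=199.1132. Δ = (V_up−V_dn)/(S_up−S_dn) = (0.0000−25.0000)/(234.9536−123.4502) = -0.2242. V = [p*·0.0000 + (1−p*)·25.0000]/1.06 = 5.0539. B = V − Δ·S = 49.6968.
(1,0): S=88.6600. Δ = (V_up−V_dn)/(S_up−S_dn) = (23.5849−23.5849)/(104.6188−54.9692) = 0.0000. V = [p*·23.5849 + (1−p*)·23.5849]/1.06 = 22.2499. B = V − Δ·S = 22.2499.
(1,1): S=168.7400. Δ = (V_up−V_dn)/(S_up−S_dn) = (5.0539−23.5849)/(199.1132−104.6188) = -0.1961. V = [p*·5.0539 + (1−p*)·23.5849]/1.06 = 8.5140. B = V − Δ·S = 41.6051.
(0,0): S=143.0000. Δ = (V_up−V_dn)/(S_up−S_dn) = (8.5140−22.2499)/(168.7400−88.6600) = -0.1715. V = [p*·8.5140 + (1−p*)·22.2499]/1.06 = 10.8089. B = V − Δ·S = 35.3373.
Each (Δ,B) replicates both successor values, so the strategy is self-financing and V0 is arbitrage-free.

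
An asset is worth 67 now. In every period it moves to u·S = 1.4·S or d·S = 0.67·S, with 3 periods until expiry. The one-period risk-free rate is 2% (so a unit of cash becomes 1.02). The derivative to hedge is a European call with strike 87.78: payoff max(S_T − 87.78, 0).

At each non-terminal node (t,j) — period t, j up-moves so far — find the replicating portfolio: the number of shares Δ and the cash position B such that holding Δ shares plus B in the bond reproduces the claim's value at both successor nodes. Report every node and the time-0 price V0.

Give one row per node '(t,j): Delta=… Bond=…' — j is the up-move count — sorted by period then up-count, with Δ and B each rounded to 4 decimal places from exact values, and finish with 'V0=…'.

The replicating-portfolio and risk-neutral prices coincide; use p* = (1.02−0.67)/(1.4−0.67) = 0.4795 for the latter.
At expiry t=3: V(3,0)=0.0000, V(3,1)=0.0000, V(3,2)=0.2044, V(3,3)=96.0680
  t=2,j=0: stock 30.0763 → up 42.1068 (V=0.0000), down 20.1511 (V=0.0000). Price 0.0000; hedge Δ=0.0000, bond B=0.0000.
  t=2,j=1: stock 62.8460 → up 87.9844 (V=0.2044), down 42.1068 (V=0.0000). Price 0.0961; hedge Δ=0.0045, bond B=-0.1839.
  t=2,j=2: stock 131.3200 → up 183.8480 (V=96.0680), down 87.9844 (V=0.2044). Price 45.2612; hedge Δ=1.0000, bond B=-86.0588.
  t=1,j=0: stock 44.8900 → up 62.8460 (V=0.0961), down 30.0763 (V=0.0000). Price 0.0452; hedge Δ=0.0029, bond B=-0.0865.
  t=1,j=1: stock 93.8000 → up 131.3200 (V=45.2612), down 62.8460 (V=0.0961). Price 21.3241; hedge Δ=0.6596, bond B=-40.5459.
  t=0,j=0: stock 67.0000 → up 93.8000 (V=21.3241), down 44.8900 (V=0.0452). Price 10.0465; hedge Δ=0.4351, bond B=-19.1028.
The time-0 hedge costs 10.0465, which is the no-arbitrage price.

(0,0): Delta=0.4351 Bond=-19.1028
(1,0): Delta=0.0029 Bond=-0.0865
(1,1): Delta=0.6596 Bond=-40.5459
(2,0): Delta=0.0000 Bond=0.0000
(2,1): Delta=0.0045 Bond=-0.1839
(2,2): Delta=1.0000 Bond=-86.0588
V0=10.0465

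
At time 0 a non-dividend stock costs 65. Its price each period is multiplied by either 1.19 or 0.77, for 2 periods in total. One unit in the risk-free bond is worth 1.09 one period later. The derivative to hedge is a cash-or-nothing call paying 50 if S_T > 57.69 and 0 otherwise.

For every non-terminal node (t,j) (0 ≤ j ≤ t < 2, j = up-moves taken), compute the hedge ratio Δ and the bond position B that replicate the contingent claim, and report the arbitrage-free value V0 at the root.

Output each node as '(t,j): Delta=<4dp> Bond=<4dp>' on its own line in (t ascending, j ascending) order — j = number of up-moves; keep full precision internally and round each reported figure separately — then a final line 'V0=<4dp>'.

Since d<R<u, set p* = (R−d)/(u−d) = 0.7619; price each node as the discounted p*-expectation of its children.
At expiry t=2: V(2,0)=0.0000, V(2,1)=50.0000, V(2,2)=50.0000
(1,0): S=50.0500. Δ = (V_up−V_dn)/(S_up−S_dn) = (50.0000−0.0000)/(59.5595−38.5385) = 2.3786. V = [p*·50.0000 + (1−p*)·0.0000]/1.09 = 34.9498. B = V − Δ·S = -84.0979.
(1,1): S=77.3500. Δ = (V_up−V_dn)/(S_up−S_dn) = (50.0000−50.0000)/(92.0465−59.5595) = 0.0000. V = [p*·50.0000 + (1−p*)·50.0000]/1.09 = 45.8716. B = V − Δ·S = 45.8716.
(0,0): S=65.0000. Δ = (V_up−V_dn)/(S_up−S_dn) = (45.8716−34.9498)/(77.3500−50.0500) = 0.4001. V = [p*·45.8716 + (1−p*)·34.9498]/1.09 = 39.6983. B = V − Δ·S = 13.6940.
Self-financing check: at every node Δ·S+B equals the discounted successor values.

(0,0): Delta=0.4001 Bond=13.6940
(1,0): Delta=2.3786 Bond=-84.0979
(1,1): Delta=0.0000 Bond=45.8716
V0=39.6983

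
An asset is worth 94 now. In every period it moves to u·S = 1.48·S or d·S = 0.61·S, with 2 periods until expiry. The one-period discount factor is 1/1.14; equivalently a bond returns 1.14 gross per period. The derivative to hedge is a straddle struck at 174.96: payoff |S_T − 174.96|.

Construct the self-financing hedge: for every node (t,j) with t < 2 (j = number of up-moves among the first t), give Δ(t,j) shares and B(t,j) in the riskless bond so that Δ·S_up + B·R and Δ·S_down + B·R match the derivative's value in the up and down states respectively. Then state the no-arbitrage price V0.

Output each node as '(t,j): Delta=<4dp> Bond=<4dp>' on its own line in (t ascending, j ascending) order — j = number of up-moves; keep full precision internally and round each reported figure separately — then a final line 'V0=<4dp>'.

(0,0): Delta=-0.5957 Bond=114.2896
(1,0): Delta=-1.0000 Bond=153.4737
(1,1): Delta=-0.4888 Bond=115.4178
V0=58.2954

Under the risk-neutral measure, an up-move has probability p* = (R−d)/(u−d) = 0.6092 and values discount at R = 1.14.
Terminal payoffs: V(2,0)=139.9826, V(2,1)=90.0968, V(2,2)=30.9376
(1,0): S=57.3400. Δ = (V_up−V_dn)/(S_up−S_dn) = (90.0968−139.9826)/(84.8632−34.9774) = -1.0000. V = [p*·90.0968 + (1−p*)·139.9826]/1.14 = 96.1337. B = V − Δ·S = 153.4737.
(1,1): S=139.1200. Δ = (V_up−V_dn)/(S_up−S_dn) = (30.9376−90.0968)/(205.8976−84.8632) = -0.4888. V = [p*·30.9376 + (1−p*)·90.0968]/1.14 = 47.4187. B = V − Δ·S = 115.4178.
(0,0): S=94.0000. Δ = (V_up−V_dn)/(S_up−S_dn) = (47.4187−96.1337)/(139.1200−57.3400) = -0.5957. V = [p*·47.4187 + (1−p*)·96.1337]/1.14 = 58.2954. B = V − Δ·S = 114.2896.
Root portfolio cost Δ·94+B reproduces V0=58.2954.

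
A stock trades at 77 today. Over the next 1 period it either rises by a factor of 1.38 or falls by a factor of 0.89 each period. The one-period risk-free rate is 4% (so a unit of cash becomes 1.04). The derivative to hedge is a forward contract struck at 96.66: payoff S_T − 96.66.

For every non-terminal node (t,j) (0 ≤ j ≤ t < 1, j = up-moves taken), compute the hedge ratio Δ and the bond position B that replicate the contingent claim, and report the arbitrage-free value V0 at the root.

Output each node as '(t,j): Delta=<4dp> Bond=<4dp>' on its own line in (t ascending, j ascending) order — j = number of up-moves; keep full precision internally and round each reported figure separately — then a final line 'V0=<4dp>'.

(0,0): Delta=1.0000 Bond=-92.9423
V0=-15.9423

Since d<R<u, set p* = (R−d)/(u−d) = 0.3061; price each node as the discounted p*-expectation of its children.
Terminal payoffs: V(1,0)=-28.1300, V(1,1)=9.6000
  t=0,j=0: stock 77.0000 → up 106.2600 (V=9.6000), down 68.5300 (V=-28.1300). Price -15.9423; hedge Δ=1.0000, bond B=-92.9423.
Check: Δ(0,0)·S0 + B(0,0) = -15.9423 = V0.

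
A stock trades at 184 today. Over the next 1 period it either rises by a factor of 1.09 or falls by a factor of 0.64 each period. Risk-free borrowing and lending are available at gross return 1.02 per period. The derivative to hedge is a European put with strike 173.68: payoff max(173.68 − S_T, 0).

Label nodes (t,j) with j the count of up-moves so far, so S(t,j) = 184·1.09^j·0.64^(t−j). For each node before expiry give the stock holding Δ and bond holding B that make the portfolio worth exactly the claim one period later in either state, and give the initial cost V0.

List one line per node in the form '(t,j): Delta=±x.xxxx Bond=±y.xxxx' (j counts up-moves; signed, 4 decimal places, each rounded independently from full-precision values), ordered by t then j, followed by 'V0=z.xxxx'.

Risk-neutral probability p* = (R−d)/(u−d) = (1.02−0.64)/(1.09−0.64) = 0.8444.
Payoff layer (t=1): V(1,0)=55.9200, V(1,1)=0.0000
  t=0,j=0: stock 184.0000 → up 200.5600 (V=0.0000), down 117.7600 (V=55.9200). Price 8.5281; hedge Δ=-0.6754, bond B=132.7948.
Self-financing check: at every node Δ·S+B equals the discounted successor values.

(0,0): Delta=-0.6754 Bond=132.7948
V0=8.5281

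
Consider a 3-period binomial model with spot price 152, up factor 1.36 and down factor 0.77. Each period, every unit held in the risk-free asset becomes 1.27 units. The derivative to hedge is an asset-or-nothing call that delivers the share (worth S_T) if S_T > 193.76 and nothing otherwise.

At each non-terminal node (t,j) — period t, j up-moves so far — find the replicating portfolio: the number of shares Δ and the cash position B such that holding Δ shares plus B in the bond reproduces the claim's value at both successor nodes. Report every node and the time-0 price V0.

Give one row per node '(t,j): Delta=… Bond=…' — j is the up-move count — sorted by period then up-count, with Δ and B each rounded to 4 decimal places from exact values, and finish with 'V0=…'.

No-arbitrage ⇒ martingale measure with p* = (R−d)/(u−d) = 0.8475.
Terminal values V(3,·): V(3,0)=0.0000, V(3,1)=0.0000, V(3,2)=216.4772, V(3,3)=382.3493
  t=2,j=0: stock 90.1208 → up 122.5643 (V=0.0000), down 69.3930 (V=0.0000). Price 0.0000; hedge Δ=0.0000, bond B=0.0000.
  t=2,j=1: stock 159.1744 → up 216.4772 (V=216.4772), down 122.5643 (V=0.0000). Price 144.4529; hedge Δ=2.3051, bond B=-222.4575.
  t=2,j=2: stock 281.1392 → up 382.3493 (V=382.3493), down 216.4772 (V=216.4772). Price 281.1392; hedge Δ=1.0000, bond B=0.0000.
  t=1,j=0: stock 117.0400 → up 159.1744 (V=144.4529), down 90.1208 (V=0.0000). Price 96.3919; hedge Δ=2.0919, bond B=-148.4436.
  t=1,j=1: stock 206.7200 → up 281.1392 (V=281.1392), down 159.1744 (V=144.4529). Price 204.9518; hedge Δ=1.1207, bond B=-26.7198.
  t=0,j=0: stock 152.0000 → up 206.7200 (V=204.9518), down 117.0400 (V=96.3919). Price 148.3400; hedge Δ=1.2105, bond B=-35.6597.
Each (Δ,B) replicates both successor values, so the strategy is self-financing and V0 is arbitrage-free.

(0,0): Delta=1.2105 Bond=-35.6597
(1,0): Delta=2.0919 Bond=-148.4436
(1,1): Delta=1.1207 Bond=-26.7198
(2,0): Delta=0.0000 Bond=0.0000
(2,1): Delta=2.3051 Bond=-222.4575
(2,2): Delta=1.0000 Bond=0.0000
V0=148.3400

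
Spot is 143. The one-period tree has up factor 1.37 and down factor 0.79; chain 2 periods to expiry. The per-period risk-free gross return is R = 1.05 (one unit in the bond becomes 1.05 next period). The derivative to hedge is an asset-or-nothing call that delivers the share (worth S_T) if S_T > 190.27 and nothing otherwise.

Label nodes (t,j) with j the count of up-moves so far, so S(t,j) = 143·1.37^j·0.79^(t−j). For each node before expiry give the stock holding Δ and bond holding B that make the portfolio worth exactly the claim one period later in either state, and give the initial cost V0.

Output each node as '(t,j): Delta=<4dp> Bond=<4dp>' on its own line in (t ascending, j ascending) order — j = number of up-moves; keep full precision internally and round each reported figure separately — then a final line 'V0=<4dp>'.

(0,0): Delta=1.3816 Bond=-148.6425
(1,0): Delta=0.0000 Bond=0.0000
(1,1): Delta=2.3621 Bond=-348.1665
V0=48.9203

Under the risk-neutral measure, an up-move has probability p* = (R−d)/(u−d) = 0.4483 and values discount at R = 1.05.
Terminal payoffs: V(2,0)=0.0000, V(2,1)=0.0000, V(2,2)=268.3967
  t=1,j=0: stock 112.9700 → up 154.7689 (V=0.0000), down 89.2463 (V=0.0000). Price 0.0000; hedge Δ=0.0000, bond B=0.0000.
  t=1,j=1: stock 195.9100 → up 268.3967 (V=268.3967), down 154.7689 (V=0.0000). Price 114.5864; hedge Δ=2.3621, bond B=-348.1665.
  t=0,j=0: stock 143.0000 → up 195.9100 (V=114.5864), down 112.9700 (V=0.0000). Price 48.9203; hedge Δ=1.3816, bond B=-148.6425.
Root portfolio cost Δ·143+B reproduces V0=48.9203.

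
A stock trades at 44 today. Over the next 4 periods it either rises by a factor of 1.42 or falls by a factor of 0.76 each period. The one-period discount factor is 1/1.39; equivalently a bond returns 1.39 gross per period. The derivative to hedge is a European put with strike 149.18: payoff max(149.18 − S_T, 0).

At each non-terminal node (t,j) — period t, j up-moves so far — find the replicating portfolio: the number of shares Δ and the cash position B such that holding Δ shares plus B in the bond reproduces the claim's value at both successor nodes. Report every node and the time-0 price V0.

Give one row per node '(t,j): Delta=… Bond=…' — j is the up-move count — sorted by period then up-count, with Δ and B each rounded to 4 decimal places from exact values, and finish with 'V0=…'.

(0,0): Delta=-0.6686 Bond=31.9894
(1,0): Delta=-1.0000 Bond=55.5477
(1,1): Delta=-0.6601 Bond=43.9375
(2,0): Delta=-1.0000 Bond=77.2113
(2,1): Delta=-1.0000 Bond=77.2113
(2,2): Delta=-0.6515 Bond=60.3046
(3,0): Delta=-1.0000 Bond=107.3237
(3,1): Delta=-1.0000 Bond=107.3237
(3,2): Delta=-1.0000 Bond=107.3237
(3,3): Delta=-0.6426 Bond=82.7043
V0=2.5716

Risk-neutral probability p* = (R−d)/(u−d) = (1.39−0.76)/(1.42−0.76) = 0.9545.
At expiry t=4: V(4,0)=134.5006, V(4,1)=121.7528, V(4,2)=97.9344, V(4,3)=53.4316, V(4,4)=0.0000
  t=3,j=0: stock 19.3149 → up 27.4272 (V=121.7528), down 14.6794 (V=134.5006). Price 88.0088; hedge Δ=-1.0000, bond B=107.3237.
  t=3,j=1: stock 36.0884 → up 51.2456 (V=97.9344), down 27.4272 (V=121.7528). Price 71.2353; hedge Δ=-1.0000, bond B=107.3237.
  t=3,j=2: stock 67.4284 → up 95.7484 (V=53.4316), down 51.2456 (V=97.9344). Price 39.8953; hedge Δ=-1.0000, bond B=107.3237.
  t=3,j=3: stock 125.9847 → up 178.8982 (V=0.0000), down 95.7484 (V=53.4316). Price 1.7473; hedge Δ=-0.6426, bond B=82.7043.
  t=2,j=0: stock 25.4144 → up 36.0884 (V=71.2353), down 19.3149 (V=88.0088). Price 51.7969; hedge Δ=-1.0000, bond B=77.2113.
  t=2,j=1: stock 47.4848 → up 67.4284 (V=39.8953), down 36.0884 (V=71.2353). Price 29.7265; hedge Δ=-1.0000, bond B=77.2113.
  t=2,j=2: stock 88.7216 → up 125.9847 (V=1.7473), down 67.4284 (V=39.8953). Price 2.5045; hedge Δ=-0.6515, bond B=60.3046.
  t=1,j=0: stock 33.4400 → up 47.4848 (V=29.7265), down 25.4144 (V=51.7969). Price 22.1077; hedge Δ=-1.0000, bond B=55.5477.
  t=1,j=1: stock 62.4800 → up 88.7216 (V=2.5045), down 47.4848 (V=29.7265). Price 2.6920; hedge Δ=-0.6601, bond B=43.9375.
  t=0,j=0: stock 44.0000 → up 62.4800 (V=2.6920), down 33.4400 (V=22.1077). Price 2.5716; hedge Δ=-0.6686, bond B=31.9894.
Self-financing check: at every node Δ·S+B equals the discounted successor values.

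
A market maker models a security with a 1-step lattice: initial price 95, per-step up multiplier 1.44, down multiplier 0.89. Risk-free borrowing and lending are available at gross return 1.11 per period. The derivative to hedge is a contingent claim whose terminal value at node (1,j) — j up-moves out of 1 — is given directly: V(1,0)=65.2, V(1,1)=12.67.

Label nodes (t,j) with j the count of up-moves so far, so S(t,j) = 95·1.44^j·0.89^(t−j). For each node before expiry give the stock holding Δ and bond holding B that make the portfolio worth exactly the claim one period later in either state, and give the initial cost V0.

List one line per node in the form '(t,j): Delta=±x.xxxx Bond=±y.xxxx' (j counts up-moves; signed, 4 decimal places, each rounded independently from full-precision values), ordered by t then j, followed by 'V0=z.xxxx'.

(0,0): Delta=-1.0054 Bond=135.3181
V0=39.8090

No-arbitrage ⇒ martingale measure with p* = (R−d)/(u−d) = 0.4000.
Payoff layer (t=1): V(1,0)=65.2000, V(1,1)=12.6700
  t=0,j=0: stock 95.0000 → up 136.8000 (V=12.6700), down 84.5500 (V=65.2000). Price 39.8090; hedge Δ=-1.0054, bond B=135.3181.
Each (Δ,B) replicates both successor values, so the strategy is self-financing and V0 is arbitrage-free.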